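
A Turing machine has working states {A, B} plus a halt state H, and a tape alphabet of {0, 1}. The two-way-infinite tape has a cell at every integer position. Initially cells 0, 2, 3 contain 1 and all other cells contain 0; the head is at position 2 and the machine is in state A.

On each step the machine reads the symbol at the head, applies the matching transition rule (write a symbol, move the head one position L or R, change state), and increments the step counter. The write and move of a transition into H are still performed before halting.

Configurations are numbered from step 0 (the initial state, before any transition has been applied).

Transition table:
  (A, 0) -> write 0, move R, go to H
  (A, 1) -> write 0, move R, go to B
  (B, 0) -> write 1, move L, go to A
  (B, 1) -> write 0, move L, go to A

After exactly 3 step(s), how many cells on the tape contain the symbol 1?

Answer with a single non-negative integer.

Answer: 1

Derivation:
Step 1: in state A at pos 2, read 1 -> (A,1)->write 0,move R,goto B. Now: state=B, head=3, tape[-1..4]=010010 (head:     ^)
Step 2: in state B at pos 3, read 1 -> (B,1)->write 0,move L,goto A. Now: state=A, head=2, tape[-1..4]=010000 (head:    ^)
Step 3: in state A at pos 2, read 0 -> (A,0)->write 0,move R,goto H. Now: state=H, head=3, tape[-1..4]=010000 (head:     ^)
Cells containing 1 after step 3: {0} -> 1 cell(s)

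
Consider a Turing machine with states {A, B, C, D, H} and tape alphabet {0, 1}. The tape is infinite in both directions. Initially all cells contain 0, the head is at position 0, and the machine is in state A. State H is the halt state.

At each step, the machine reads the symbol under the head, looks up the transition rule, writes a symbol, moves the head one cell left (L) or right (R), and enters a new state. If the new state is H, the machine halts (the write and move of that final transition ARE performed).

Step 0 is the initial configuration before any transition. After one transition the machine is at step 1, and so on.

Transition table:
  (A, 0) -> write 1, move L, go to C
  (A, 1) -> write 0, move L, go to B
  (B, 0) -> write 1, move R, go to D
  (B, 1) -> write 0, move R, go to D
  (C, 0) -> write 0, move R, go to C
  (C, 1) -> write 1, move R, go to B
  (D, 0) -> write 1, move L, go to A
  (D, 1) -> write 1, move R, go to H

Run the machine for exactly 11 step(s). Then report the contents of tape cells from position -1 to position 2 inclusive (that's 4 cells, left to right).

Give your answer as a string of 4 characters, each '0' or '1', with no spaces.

Answer: 0111

Derivation:
Step 1: in state A at pos 0, read 0 -> (A,0)->write 1,move L,goto C. Now: state=C, head=-1, tape[-2..1]=0010 (head:  ^)
Step 2: in state C at pos -1, read 0 -> (C,0)->write 0,move R,goto C. Now: state=C, head=0, tape[-2..1]=0010 (head:   ^)
Step 3: in state C at pos 0, read 1 -> (C,1)->write 1,move R,goto B. Now: state=B, head=1, tape[-2..2]=00100 (head:    ^)
Step 4: in state B at pos 1, read 0 -> (B,0)->write 1,move R,goto D. Now: state=D, head=2, tape[-2..3]=001100 (head:     ^)
Step 5: in state D at pos 2, read 0 -> (D,0)->write 1,move L,goto A. Now: state=A, head=1, tape[-2..3]=001110 (head:    ^)
Step 6: in state A at pos 1, read 1 -> (A,1)->write 0,move L,goto B. Now: state=B, head=0, tape[-2..3]=001010 (head:   ^)
Step 7: in state B at pos 0, read 1 -> (B,1)->write 0,move R,goto D. Now: state=D, head=1, tape[-2..3]=000010 (head:    ^)
Step 8: in state D at pos 1, read 0 -> (D,0)->write 1,move L,goto A. Now: state=A, head=0, tape[-2..3]=000110 (head:   ^)
Step 9: in state A at pos 0, read 0 -> (A,0)->write 1,move L,goto C. Now: state=C, head=-1, tape[-2..3]=001110 (head:  ^)
Step 10: in state C at pos -1, read 0 -> (C,0)->write 0,move R,goto C. Now: state=C, head=0, tape[-2..3]=001110 (head:   ^)
Step 11: in state C at pos 0, read 1 -> (C,1)->write 1,move R,goto B. Now: state=B, head=1, tape[-2..3]=001110 (head:    ^)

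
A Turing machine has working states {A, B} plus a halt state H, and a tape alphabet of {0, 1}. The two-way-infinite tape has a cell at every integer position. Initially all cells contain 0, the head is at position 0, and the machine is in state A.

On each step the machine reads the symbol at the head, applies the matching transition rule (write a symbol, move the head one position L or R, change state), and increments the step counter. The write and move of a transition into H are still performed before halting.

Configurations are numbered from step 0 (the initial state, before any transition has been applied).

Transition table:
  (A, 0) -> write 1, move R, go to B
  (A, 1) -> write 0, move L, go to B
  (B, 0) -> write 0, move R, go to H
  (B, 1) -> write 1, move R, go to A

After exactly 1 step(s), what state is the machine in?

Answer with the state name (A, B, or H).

Step 1: in state A at pos 0, read 0 -> (A,0)->write 1,move R,goto B. Now: state=B, head=1, tape[-1..2]=0100 (head:   ^)

Answer: B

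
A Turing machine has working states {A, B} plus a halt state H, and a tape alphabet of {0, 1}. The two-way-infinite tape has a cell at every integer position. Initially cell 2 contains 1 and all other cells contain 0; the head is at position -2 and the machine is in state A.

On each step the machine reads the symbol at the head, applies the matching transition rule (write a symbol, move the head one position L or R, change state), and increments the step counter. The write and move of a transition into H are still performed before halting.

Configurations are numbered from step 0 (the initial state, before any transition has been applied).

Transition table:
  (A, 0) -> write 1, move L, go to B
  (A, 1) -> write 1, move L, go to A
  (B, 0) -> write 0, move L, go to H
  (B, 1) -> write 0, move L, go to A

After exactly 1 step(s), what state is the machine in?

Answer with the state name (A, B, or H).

Step 1: in state A at pos -2, read 0 -> (A,0)->write 1,move L,goto B. Now: state=B, head=-3, tape[-4..3]=00100010 (head:  ^)

Answer: B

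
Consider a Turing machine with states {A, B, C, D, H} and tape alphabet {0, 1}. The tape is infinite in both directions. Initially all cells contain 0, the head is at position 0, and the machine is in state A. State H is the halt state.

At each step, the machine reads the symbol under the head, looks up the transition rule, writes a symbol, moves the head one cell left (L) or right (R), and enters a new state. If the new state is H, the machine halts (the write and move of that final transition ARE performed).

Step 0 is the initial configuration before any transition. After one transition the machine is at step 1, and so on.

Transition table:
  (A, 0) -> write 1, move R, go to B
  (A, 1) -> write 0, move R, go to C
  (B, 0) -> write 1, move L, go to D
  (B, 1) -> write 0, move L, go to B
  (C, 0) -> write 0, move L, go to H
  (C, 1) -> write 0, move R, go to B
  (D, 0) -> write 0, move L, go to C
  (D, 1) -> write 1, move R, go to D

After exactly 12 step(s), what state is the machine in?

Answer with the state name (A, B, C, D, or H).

Step 1: in state A at pos 0, read 0 -> (A,0)->write 1,move R,goto B. Now: state=B, head=1, tape[-1..2]=0100 (head:   ^)
Step 2: in state B at pos 1, read 0 -> (B,0)->write 1,move L,goto D. Now: state=D, head=0, tape[-1..2]=0110 (head:  ^)
Step 3: in state D at pos 0, read 1 -> (D,1)->write 1,move R,goto D. Now: state=D, head=1, tape[-1..2]=0110 (head:   ^)
Step 4: in state D at pos 1, read 1 -> (D,1)->write 1,move R,goto D. Now: state=D, head=2, tape[-1..3]=01100 (head:    ^)
Step 5: in state D at pos 2, read 0 -> (D,0)->write 0,move L,goto C. Now: state=C, head=1, tape[-1..3]=01100 (head:   ^)
Step 6: in state C at pos 1, read 1 -> (C,1)->write 0,move R,goto B. Now: state=B, head=2, tape[-1..3]=01000 (head:    ^)
Step 7: in state B at pos 2, read 0 -> (B,0)->write 1,move L,goto D. Now: state=D, head=1, tape[-1..3]=01010 (head:   ^)
Step 8: in state D at pos 1, read 0 -> (D,0)->write 0,move L,goto C. Now: state=C, head=0, tape[-1..3]=01010 (head:  ^)
Step 9: in state C at pos 0, read 1 -> (C,1)->write 0,move R,goto B. Now: state=B, head=1, tape[-1..3]=00010 (head:   ^)
Step 10: in state B at pos 1, read 0 -> (B,0)->write 1,move L,goto D. Now: state=D, head=0, tape[-1..3]=00110 (head:  ^)
Step 11: in state D at pos 0, read 0 -> (D,0)->write 0,move L,goto C. Now: state=C, head=-1, tape[-2..3]=000110 (head:  ^)
Step 12: in state C at pos -1, read 0 -> (C,0)->write 0,move L,goto H. Now: state=H, head=-2, tape[-3..3]=0000110 (head:  ^)

Answer: H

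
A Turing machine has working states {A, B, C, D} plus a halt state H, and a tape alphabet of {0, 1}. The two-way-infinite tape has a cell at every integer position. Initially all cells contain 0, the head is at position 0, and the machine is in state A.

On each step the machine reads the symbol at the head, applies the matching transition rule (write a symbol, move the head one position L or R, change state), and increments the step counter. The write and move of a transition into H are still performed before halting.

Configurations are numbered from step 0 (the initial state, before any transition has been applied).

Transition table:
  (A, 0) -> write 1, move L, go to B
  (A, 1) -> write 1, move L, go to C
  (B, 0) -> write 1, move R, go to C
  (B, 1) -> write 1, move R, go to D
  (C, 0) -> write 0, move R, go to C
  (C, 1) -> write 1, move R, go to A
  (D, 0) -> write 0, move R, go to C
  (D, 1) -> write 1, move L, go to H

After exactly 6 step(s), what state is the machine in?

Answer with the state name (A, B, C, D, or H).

Answer: H

Derivation:
Step 1: in state A at pos 0, read 0 -> (A,0)->write 1,move L,goto B. Now: state=B, head=-1, tape[-2..1]=0010 (head:  ^)
Step 2: in state B at pos -1, read 0 -> (B,0)->write 1,move R,goto C. Now: state=C, head=0, tape[-2..1]=0110 (head:   ^)
Step 3: in state C at pos 0, read 1 -> (C,1)->write 1,move R,goto A. Now: state=A, head=1, tape[-2..2]=01100 (head:    ^)
Step 4: in state A at pos 1, read 0 -> (A,0)->write 1,move L,goto B. Now: state=B, head=0, tape[-2..2]=01110 (head:   ^)
Step 5: in state B at pos 0, read 1 -> (B,1)->write 1,move R,goto D. Now: state=D, head=1, tape[-2..2]=01110 (head:    ^)
Step 6: in state D at pos 1, read 1 -> (D,1)->write 1,move L,goto H. Now: state=H, head=0, tape[-2..2]=01110 (head:   ^)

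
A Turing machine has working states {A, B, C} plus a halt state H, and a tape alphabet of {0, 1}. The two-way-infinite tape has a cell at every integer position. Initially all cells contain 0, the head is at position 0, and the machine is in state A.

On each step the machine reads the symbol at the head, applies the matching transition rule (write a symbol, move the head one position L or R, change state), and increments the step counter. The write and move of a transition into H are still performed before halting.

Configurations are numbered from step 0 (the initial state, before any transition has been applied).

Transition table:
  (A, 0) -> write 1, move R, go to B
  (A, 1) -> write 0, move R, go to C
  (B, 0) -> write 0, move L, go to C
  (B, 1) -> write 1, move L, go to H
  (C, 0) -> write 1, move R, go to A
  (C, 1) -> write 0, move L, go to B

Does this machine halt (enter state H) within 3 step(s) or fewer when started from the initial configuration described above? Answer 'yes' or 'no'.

Answer: no

Derivation:
Step 1: in state A at pos 0, read 0 -> (A,0)->write 1,move R,goto B. Now: state=B, head=1, tape[-1..2]=0100 (head:   ^)
Step 2: in state B at pos 1, read 0 -> (B,0)->write 0,move L,goto C. Now: state=C, head=0, tape[-1..2]=0100 (head:  ^)
Step 3: in state C at pos 0, read 1 -> (C,1)->write 0,move L,goto B. Now: state=B, head=-1, tape[-2..2]=00000 (head:  ^)
After 3 step(s): state = B (not H) -> not halted within 3 -> no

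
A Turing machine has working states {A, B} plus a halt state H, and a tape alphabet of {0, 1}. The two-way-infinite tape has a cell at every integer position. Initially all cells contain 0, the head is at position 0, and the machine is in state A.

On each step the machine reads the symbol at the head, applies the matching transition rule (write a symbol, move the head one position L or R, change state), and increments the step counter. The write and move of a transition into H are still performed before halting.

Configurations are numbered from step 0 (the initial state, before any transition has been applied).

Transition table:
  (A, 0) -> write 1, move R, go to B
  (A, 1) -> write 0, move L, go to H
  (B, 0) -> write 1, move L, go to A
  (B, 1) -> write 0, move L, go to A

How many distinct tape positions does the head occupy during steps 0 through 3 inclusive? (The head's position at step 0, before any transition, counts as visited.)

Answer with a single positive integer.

Step 1: in state A at pos 0, read 0 -> (A,0)->write 1,move R,goto B. Now: state=B, head=1, tape[-1..2]=0100 (head:   ^)
Step 2: in state B at pos 1, read 0 -> (B,0)->write 1,move L,goto A. Now: state=A, head=0, tape[-1..2]=0110 (head:  ^)
Step 3: in state A at pos 0, read 1 -> (A,1)->write 0,move L,goto H. Now: state=H, head=-1, tape[-2..2]=00010 (head:  ^)
Head positions at steps 0..3: starting at 0, distinct positions visited = {-1, 0, 1} -> 3 position(s)

Answer: 3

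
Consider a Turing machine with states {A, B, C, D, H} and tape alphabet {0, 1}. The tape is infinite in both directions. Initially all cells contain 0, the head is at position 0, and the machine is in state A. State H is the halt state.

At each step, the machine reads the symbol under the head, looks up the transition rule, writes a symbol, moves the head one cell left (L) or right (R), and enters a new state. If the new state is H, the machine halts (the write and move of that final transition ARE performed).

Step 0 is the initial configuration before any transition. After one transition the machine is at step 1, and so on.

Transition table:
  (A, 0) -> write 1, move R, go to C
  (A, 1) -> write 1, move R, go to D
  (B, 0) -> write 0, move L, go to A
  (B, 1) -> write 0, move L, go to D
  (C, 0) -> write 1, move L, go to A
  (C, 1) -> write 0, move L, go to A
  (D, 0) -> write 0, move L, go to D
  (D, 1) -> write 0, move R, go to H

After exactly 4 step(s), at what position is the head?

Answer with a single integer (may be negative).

Step 1: in state A at pos 0, read 0 -> (A,0)->write 1,move R,goto C. Now: state=C, head=1, tape[-1..2]=0100 (head:   ^)
Step 2: in state C at pos 1, read 0 -> (C,0)->write 1,move L,goto A. Now: state=A, head=0, tape[-1..2]=0110 (head:  ^)
Step 3: in state A at pos 0, read 1 -> (A,1)->write 1,move R,goto D. Now: state=D, head=1, tape[-1..2]=0110 (head:   ^)
Step 4: in state D at pos 1, read 1 -> (D,1)->write 0,move R,goto H. Now: state=H, head=2, tape[-1..3]=01000 (head:    ^)

Answer: 2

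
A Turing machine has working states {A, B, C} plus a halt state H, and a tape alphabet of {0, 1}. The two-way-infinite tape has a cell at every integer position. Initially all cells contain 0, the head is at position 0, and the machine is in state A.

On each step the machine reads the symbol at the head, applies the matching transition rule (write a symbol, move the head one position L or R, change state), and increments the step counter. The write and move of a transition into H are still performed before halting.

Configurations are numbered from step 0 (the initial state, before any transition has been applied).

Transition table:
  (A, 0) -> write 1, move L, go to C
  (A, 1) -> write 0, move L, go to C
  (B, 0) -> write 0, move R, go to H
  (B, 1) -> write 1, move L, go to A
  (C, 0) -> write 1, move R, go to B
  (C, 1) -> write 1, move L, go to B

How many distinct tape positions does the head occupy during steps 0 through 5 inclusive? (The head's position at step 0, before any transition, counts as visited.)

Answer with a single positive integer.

Answer: 3

Derivation:
Step 1: in state A at pos 0, read 0 -> (A,0)->write 1,move L,goto C. Now: state=C, head=-1, tape[-2..1]=0010 (head:  ^)
Step 2: in state C at pos -1, read 0 -> (C,0)->write 1,move R,goto B. Now: state=B, head=0, tape[-2..1]=0110 (head:   ^)
Step 3: in state B at pos 0, read 1 -> (B,1)->write 1,move L,goto A. Now: state=A, head=-1, tape[-2..1]=0110 (head:  ^)
Step 4: in state A at pos -1, read 1 -> (A,1)->write 0,move L,goto C. Now: state=C, head=-2, tape[-3..1]=00010 (head:  ^)
Step 5: in state C at pos -2, read 0 -> (C,0)->write 1,move R,goto B. Now: state=B, head=-1, tape[-3..1]=01010 (head:   ^)
Head positions at steps 0..5: starting at 0, distinct positions visited = {-2, -1, 0} -> 3 position(s)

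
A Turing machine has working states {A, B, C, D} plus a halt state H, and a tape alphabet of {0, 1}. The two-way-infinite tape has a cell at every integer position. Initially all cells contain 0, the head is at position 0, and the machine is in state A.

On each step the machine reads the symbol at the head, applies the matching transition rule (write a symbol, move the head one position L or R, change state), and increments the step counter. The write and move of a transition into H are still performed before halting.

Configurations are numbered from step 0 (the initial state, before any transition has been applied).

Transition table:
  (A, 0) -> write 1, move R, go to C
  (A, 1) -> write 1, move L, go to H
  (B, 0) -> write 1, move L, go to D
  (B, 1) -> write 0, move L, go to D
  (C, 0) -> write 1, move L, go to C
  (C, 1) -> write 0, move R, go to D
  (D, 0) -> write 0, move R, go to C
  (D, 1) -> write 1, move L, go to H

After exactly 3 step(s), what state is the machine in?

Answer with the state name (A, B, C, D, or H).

Answer: D

Derivation:
Step 1: in state A at pos 0, read 0 -> (A,0)->write 1,move R,goto C. Now: state=C, head=1, tape[-1..2]=0100 (head:   ^)
Step 2: in state C at pos 1, read 0 -> (C,0)->write 1,move L,goto C. Now: state=C, head=0, tape[-1..2]=0110 (head:  ^)
Step 3: in state C at pos 0, read 1 -> (C,1)->write 0,move R,goto D. Now: state=D, head=1, tape[-1..2]=0010 (head:   ^)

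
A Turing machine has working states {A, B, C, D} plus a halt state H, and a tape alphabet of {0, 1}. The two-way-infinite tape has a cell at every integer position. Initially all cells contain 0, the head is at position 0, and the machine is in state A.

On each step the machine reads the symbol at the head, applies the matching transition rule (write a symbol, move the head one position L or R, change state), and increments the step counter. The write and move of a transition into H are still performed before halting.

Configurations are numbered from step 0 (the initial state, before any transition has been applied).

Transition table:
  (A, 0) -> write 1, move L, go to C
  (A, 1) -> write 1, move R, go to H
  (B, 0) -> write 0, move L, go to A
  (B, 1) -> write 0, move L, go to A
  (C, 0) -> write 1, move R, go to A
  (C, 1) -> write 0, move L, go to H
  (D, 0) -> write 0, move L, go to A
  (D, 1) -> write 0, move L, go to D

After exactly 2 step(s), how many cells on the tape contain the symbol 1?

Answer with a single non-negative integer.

Answer: 2

Derivation:
Step 1: in state A at pos 0, read 0 -> (A,0)->write 1,move L,goto C. Now: state=C, head=-1, tape[-2..1]=0010 (head:  ^)
Step 2: in state C at pos -1, read 0 -> (C,0)->write 1,move R,goto A. Now: state=A, head=0, tape[-2..1]=0110 (head:   ^)
Cells containing 1 after step 2: {-1, 0} -> 2 cell(s)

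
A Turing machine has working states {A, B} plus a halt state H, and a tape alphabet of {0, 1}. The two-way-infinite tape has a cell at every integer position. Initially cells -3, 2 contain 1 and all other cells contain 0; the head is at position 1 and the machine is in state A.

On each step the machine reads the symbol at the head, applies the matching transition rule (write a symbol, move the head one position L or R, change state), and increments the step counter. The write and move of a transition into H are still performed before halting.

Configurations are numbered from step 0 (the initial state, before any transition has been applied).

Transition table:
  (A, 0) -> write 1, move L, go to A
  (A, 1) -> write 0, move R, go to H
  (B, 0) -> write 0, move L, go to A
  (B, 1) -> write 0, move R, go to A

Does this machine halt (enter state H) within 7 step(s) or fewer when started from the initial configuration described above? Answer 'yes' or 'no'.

Answer: yes

Derivation:
Step 1: in state A at pos 1, read 0 -> (A,0)->write 1,move L,goto A. Now: state=A, head=0, tape[-4..3]=01000110 (head:     ^)
Step 2: in state A at pos 0, read 0 -> (A,0)->write 1,move L,goto A. Now: state=A, head=-1, tape[-4..3]=01001110 (head:    ^)
Step 3: in state A at pos -1, read 0 -> (A,0)->write 1,move L,goto A. Now: state=A, head=-2, tape[-4..3]=01011110 (head:   ^)
Step 4: in state A at pos -2, read 0 -> (A,0)->write 1,move L,goto A. Now: state=A, head=-3, tape[-4..3]=01111110 (head:  ^)
Step 5: in state A at pos -3, read 1 -> (A,1)->write 0,move R,goto H. Now: state=H, head=-2, tape[-4..3]=00111110 (head:   ^)
State H reached at step 5; 5 <= 7 -> yes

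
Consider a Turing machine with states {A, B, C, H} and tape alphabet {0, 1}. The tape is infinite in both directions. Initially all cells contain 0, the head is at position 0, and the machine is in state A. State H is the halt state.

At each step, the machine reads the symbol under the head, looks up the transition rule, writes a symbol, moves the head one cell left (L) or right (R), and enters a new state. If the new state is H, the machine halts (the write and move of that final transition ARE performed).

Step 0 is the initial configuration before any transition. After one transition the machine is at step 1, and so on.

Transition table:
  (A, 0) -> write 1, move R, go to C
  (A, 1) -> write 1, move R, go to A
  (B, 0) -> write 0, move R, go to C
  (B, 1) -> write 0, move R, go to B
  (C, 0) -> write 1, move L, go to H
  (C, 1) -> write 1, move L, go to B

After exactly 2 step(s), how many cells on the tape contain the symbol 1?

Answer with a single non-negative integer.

Step 1: in state A at pos 0, read 0 -> (A,0)->write 1,move R,goto C. Now: state=C, head=1, tape[-1..2]=0100 (head:   ^)
Step 2: in state C at pos 1, read 0 -> (C,0)->write 1,move L,goto H. Now: state=H, head=0, tape[-1..2]=0110 (head:  ^)
Cells containing 1 after step 2: {0, 1} -> 2 cell(s)

Answer: 2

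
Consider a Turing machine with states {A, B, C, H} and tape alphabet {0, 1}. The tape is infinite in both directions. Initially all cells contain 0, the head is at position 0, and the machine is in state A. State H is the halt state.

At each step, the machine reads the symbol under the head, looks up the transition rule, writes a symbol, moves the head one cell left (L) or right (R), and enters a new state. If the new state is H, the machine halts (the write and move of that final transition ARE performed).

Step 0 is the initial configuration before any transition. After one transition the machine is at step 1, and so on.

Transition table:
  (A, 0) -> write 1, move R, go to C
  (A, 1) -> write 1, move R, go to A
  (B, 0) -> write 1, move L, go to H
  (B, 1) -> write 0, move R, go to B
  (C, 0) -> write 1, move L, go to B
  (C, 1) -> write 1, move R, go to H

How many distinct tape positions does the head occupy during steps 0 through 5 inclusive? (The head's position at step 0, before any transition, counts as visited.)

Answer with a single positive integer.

Step 1: in state A at pos 0, read 0 -> (A,0)->write 1,move R,goto C. Now: state=C, head=1, tape[-1..2]=0100 (head:   ^)
Step 2: in state C at pos 1, read 0 -> (C,0)->write 1,move L,goto B. Now: state=B, head=0, tape[-1..2]=0110 (head:  ^)
Step 3: in state B at pos 0, read 1 -> (B,1)->write 0,move R,goto B. Now: state=B, head=1, tape[-1..2]=0010 (head:   ^)
Step 4: in state B at pos 1, read 1 -> (B,1)->write 0,move R,goto B. Now: state=B, head=2, tape[-1..3]=00000 (head:    ^)
Step 5: in state B at pos 2, read 0 -> (B,0)->write 1,move L,goto H. Now: state=H, head=1, tape[-1..3]=00010 (head:   ^)
Head positions at steps 0..5: starting at 0, distinct positions visited = {0, 1, 2} -> 3 position(s)

Answer: 3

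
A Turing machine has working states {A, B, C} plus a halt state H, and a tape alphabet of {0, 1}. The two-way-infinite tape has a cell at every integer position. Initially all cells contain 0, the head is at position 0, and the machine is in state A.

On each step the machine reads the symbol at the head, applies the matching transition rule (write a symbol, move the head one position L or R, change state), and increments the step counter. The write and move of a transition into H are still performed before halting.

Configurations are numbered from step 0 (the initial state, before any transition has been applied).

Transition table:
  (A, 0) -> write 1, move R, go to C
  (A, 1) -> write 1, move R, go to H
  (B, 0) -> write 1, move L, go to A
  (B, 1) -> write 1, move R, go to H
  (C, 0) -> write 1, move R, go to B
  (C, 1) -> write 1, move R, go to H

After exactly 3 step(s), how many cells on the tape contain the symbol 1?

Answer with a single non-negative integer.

Answer: 3

Derivation:
Step 1: in state A at pos 0, read 0 -> (A,0)->write 1,move R,goto C. Now: state=C, head=1, tape[-1..2]=0100 (head:   ^)
Step 2: in state C at pos 1, read 0 -> (C,0)->write 1,move R,goto B. Now: state=B, head=2, tape[-1..3]=01100 (head:    ^)
Step 3: in state B at pos 2, read 0 -> (B,0)->write 1,move L,goto A. Now: state=A, head=1, tape[-1..3]=01110 (head:   ^)
Cells containing 1 after step 3: {0, 1, 2} -> 3 cell(s)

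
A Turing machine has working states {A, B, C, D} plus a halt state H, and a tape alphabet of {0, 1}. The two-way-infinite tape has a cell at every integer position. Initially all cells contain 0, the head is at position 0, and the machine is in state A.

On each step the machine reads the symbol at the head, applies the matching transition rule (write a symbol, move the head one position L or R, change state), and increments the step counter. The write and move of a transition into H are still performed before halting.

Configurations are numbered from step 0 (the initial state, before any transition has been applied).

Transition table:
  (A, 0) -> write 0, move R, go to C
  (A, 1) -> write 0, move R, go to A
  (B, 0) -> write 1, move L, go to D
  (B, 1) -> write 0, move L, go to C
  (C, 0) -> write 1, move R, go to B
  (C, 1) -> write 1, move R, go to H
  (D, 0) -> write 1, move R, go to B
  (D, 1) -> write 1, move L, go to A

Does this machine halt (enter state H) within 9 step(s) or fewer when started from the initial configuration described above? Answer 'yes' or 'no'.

Step 1: in state A at pos 0, read 0 -> (A,0)->write 0,move R,goto C. Now: state=C, head=1, tape[-1..2]=0000 (head:   ^)
Step 2: in state C at pos 1, read 0 -> (C,0)->write 1,move R,goto B. Now: state=B, head=2, tape[-1..3]=00100 (head:    ^)
Step 3: in state B at pos 2, read 0 -> (B,0)->write 1,move L,goto D. Now: state=D, head=1, tape[-1..3]=00110 (head:   ^)
Step 4: in state D at pos 1, read 1 -> (D,1)->write 1,move L,goto A. Now: state=A, head=0, tape[-1..3]=00110 (head:  ^)
Step 5: in state A at pos 0, read 0 -> (A,0)->write 0,move R,goto C. Now: state=C, head=1, tape[-1..3]=00110 (head:   ^)
Step 6: in state C at pos 1, read 1 -> (C,1)->write 1,move R,goto H. Now: state=H, head=2, tape[-1..3]=00110 (head:    ^)
State H reached at step 6; 6 <= 9 -> yes

Answer: yes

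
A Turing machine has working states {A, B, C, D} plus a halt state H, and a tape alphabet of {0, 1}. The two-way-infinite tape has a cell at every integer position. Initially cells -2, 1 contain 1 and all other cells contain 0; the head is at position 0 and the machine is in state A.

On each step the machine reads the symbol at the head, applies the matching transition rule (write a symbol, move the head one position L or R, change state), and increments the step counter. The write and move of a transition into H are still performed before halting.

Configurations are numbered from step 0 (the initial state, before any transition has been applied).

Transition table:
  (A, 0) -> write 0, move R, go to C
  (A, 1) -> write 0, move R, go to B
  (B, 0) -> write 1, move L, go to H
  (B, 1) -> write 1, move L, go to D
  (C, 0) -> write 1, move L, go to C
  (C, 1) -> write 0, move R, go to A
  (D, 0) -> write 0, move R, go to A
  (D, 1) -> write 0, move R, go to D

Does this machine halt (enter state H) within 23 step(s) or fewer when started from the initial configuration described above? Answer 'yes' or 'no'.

Answer: yes

Derivation:
Step 1: in state A at pos 0, read 0 -> (A,0)->write 0,move R,goto C. Now: state=C, head=1, tape[-3..2]=010010 (head:     ^)
Step 2: in state C at pos 1, read 1 -> (C,1)->write 0,move R,goto A. Now: state=A, head=2, tape[-3..3]=0100000 (head:      ^)
Step 3: in state A at pos 2, read 0 -> (A,0)->write 0,move R,goto C. Now: state=C, head=3, tape[-3..4]=01000000 (head:       ^)
Step 4: in state C at pos 3, read 0 -> (C,0)->write 1,move L,goto C. Now: state=C, head=2, tape[-3..4]=01000010 (head:      ^)
Step 5: in state C at pos 2, read 0 -> (C,0)->write 1,move L,goto C. Now: state=C, head=1, tape[-3..4]=01000110 (head:     ^)
Step 6: in state C at pos 1, read 0 -> (C,0)->write 1,move L,goto C. Now: state=C, head=0, tape[-3..4]=01001110 (head:    ^)
Step 7: in state C at pos 0, read 0 -> (C,0)->write 1,move L,goto C. Now: state=C, head=-1, tape[-3..4]=01011110 (head:   ^)
Step 8: in state C at pos -1, read 0 -> (C,0)->write 1,move L,goto C. Now: state=C, head=-2, tape[-3..4]=01111110 (head:  ^)
Step 9: in state C at pos -2, read 1 -> (C,1)->write 0,move R,goto A. Now: state=A, head=-1, tape[-3..4]=00111110 (head:   ^)
Step 10: in state A at pos -1, read 1 -> (A,1)->write 0,move R,goto B. Now: state=B, head=0, tape[-3..4]=00011110 (head:    ^)
Step 11: in state B at pos 0, read 1 -> (B,1)->write 1,move L,goto D. Now: state=D, head=-1, tape[-3..4]=00011110 (head:   ^)
Step 12: in state D at pos -1, read 0 -> (D,0)->write 0,move R,goto A. Now: state=A, head=0, tape[-3..4]=00011110 (head:    ^)
Step 13: in state A at pos 0, read 1 -> (A,1)->write 0,move R,goto B. Now: state=B, head=1, tape[-3..4]=00001110 (head:     ^)
Step 14: in state B at pos 1, read 1 -> (B,1)->write 1,move L,goto D. Now: state=D, head=0, tape[-3..4]=00001110 (head:    ^)
Step 15: in state D at pos 0, read 0 -> (D,0)->write 0,move R,goto A. Now: state=A, head=1, tape[-3..4]=00001110 (head:     ^)
Step 16: in state A at pos 1, read 1 -> (A,1)->write 0,move R,goto B. Now: state=B, head=2, tape[-3..4]=00000110 (head:      ^)
Step 17: in state B at pos 2, read 1 -> (B,1)->write 1,move L,goto D. Now: state=D, head=1, tape[-3..4]=00000110 (head:     ^)
Step 18: in state D at pos 1, read 0 -> (D,0)->write 0,move R,goto A. Now: state=A, head=2, tape[-3..4]=00000110 (head:      ^)
Step 19: in state A at pos 2, read 1 -> (A,1)->write 0,move R,goto B. Now: state=B, head=3, tape[-3..4]=00000010 (head:       ^)
Step 20: in state B at pos 3, read 1 -> (B,1)->write 1,move L,goto D. Now: state=D, head=2, tape[-3..4]=00000010 (head:      ^)
Step 21: in state D at pos 2, read 0 -> (D,0)->write 0,move R,goto A. Now: state=A, head=3, tape[-3..4]=00000010 (head:       ^)
Step 22: in state A at pos 3, read 1 -> (A,1)->write 0,move R,goto B. Now: state=B, head=4, tape[-3..5]=000000000 (head:        ^)
Step 23: in state B at pos 4, read 0 -> (B,0)->write 1,move L,goto H. Now: state=H, head=3, tape[-3..5]=000000010 (head:       ^)
State H reached at step 23; 23 <= 23 -> yes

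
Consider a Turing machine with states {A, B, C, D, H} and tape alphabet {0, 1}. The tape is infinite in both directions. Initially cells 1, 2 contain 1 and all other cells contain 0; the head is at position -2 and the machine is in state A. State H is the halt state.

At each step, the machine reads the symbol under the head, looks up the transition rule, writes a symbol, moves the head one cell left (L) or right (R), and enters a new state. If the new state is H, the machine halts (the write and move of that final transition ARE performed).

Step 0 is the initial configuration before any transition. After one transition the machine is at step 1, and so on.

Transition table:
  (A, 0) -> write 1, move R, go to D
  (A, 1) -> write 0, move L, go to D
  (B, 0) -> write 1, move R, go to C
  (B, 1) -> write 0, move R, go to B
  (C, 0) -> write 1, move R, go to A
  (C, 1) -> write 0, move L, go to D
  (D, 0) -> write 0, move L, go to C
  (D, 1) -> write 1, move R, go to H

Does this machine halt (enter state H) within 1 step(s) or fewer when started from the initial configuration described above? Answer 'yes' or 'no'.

Step 1: in state A at pos -2, read 0 -> (A,0)->write 1,move R,goto D. Now: state=D, head=-1, tape[-3..3]=0100110 (head:   ^)
After 1 step(s): state = D (not H) -> not halted within 1 -> no

Answer: no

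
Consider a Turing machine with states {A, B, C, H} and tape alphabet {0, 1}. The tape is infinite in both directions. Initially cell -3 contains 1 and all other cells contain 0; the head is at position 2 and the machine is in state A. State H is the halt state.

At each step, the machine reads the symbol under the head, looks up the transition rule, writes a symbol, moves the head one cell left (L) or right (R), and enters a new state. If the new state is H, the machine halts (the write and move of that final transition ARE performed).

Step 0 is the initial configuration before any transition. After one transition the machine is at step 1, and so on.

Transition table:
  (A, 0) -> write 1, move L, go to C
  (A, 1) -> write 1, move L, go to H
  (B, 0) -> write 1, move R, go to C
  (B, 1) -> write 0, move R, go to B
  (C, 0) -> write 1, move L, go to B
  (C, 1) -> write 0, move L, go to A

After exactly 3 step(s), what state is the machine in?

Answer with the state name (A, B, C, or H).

Step 1: in state A at pos 2, read 0 -> (A,0)->write 1,move L,goto C. Now: state=C, head=1, tape[-4..3]=01000010 (head:      ^)
Step 2: in state C at pos 1, read 0 -> (C,0)->write 1,move L,goto B. Now: state=B, head=0, tape[-4..3]=01000110 (head:     ^)
Step 3: in state B at pos 0, read 0 -> (B,0)->write 1,move R,goto C. Now: state=C, head=1, tape[-4..3]=01001110 (head:      ^)

Answer: C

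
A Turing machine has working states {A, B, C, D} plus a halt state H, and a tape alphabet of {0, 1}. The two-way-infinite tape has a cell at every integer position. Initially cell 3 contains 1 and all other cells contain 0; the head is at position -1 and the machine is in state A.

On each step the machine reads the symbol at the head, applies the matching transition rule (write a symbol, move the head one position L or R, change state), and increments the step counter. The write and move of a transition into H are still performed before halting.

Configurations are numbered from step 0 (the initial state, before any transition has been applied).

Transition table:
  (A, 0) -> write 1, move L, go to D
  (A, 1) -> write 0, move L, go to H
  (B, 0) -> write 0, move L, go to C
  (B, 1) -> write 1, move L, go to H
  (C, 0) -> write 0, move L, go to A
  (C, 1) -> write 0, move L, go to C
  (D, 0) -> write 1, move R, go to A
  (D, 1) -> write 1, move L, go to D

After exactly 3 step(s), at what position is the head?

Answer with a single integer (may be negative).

Answer: -2

Derivation:
Step 1: in state A at pos -1, read 0 -> (A,0)->write 1,move L,goto D. Now: state=D, head=-2, tape[-3..4]=00100010 (head:  ^)
Step 2: in state D at pos -2, read 0 -> (D,0)->write 1,move R,goto A. Now: state=A, head=-1, tape[-3..4]=01100010 (head:   ^)
Step 3: in state A at pos -1, read 1 -> (A,1)->write 0,move L,goto H. Now: state=H, head=-2, tape[-3..4]=01000010 (head:  ^)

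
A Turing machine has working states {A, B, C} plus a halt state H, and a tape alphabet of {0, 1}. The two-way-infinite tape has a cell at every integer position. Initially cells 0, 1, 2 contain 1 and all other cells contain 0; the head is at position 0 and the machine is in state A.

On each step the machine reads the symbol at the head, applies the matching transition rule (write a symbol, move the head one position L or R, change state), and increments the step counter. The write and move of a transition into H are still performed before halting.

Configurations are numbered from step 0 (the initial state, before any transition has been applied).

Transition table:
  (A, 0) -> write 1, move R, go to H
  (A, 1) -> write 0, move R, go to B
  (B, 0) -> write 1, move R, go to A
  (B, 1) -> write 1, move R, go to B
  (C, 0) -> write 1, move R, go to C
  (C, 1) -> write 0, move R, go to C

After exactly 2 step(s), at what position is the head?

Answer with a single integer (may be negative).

Step 1: in state A at pos 0, read 1 -> (A,1)->write 0,move R,goto B. Now: state=B, head=1, tape[-1..3]=00110 (head:   ^)
Step 2: in state B at pos 1, read 1 -> (B,1)->write 1,move R,goto B. Now: state=B, head=2, tape[-1..3]=00110 (head:    ^)

Answer: 2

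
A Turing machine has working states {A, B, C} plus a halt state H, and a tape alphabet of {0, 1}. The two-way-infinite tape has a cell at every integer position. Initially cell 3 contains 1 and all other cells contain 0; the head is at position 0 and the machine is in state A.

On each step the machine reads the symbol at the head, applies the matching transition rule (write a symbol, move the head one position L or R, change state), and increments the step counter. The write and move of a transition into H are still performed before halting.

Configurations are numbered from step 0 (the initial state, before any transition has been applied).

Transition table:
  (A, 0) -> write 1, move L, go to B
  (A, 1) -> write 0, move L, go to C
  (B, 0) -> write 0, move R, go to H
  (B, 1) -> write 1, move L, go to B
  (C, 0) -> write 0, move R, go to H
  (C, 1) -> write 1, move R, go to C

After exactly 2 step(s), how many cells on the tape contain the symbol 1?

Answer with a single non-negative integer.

Answer: 2

Derivation:
Step 1: in state A at pos 0, read 0 -> (A,0)->write 1,move L,goto B. Now: state=B, head=-1, tape[-2..4]=0010010 (head:  ^)
Step 2: in state B at pos -1, read 0 -> (B,0)->write 0,move R,goto H. Now: state=H, head=0, tape[-2..4]=0010010 (head:   ^)
Cells containing 1 after step 2: {0, 3} -> 2 cell(s)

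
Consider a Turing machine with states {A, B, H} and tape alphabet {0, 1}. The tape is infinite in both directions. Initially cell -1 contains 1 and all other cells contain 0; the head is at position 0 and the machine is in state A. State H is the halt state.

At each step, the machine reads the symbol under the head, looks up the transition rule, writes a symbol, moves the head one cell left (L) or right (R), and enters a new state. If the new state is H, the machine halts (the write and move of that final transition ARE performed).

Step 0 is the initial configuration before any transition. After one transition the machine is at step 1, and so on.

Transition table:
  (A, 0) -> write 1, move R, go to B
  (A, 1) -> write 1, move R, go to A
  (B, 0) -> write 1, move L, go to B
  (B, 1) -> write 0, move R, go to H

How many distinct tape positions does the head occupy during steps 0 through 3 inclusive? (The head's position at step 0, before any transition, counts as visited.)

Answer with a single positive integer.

Step 1: in state A at pos 0, read 0 -> (A,0)->write 1,move R,goto B. Now: state=B, head=1, tape[-2..2]=01100 (head:    ^)
Step 2: in state B at pos 1, read 0 -> (B,0)->write 1,move L,goto B. Now: state=B, head=0, tape[-2..2]=01110 (head:   ^)
Step 3: in state B at pos 0, read 1 -> (B,1)->write 0,move R,goto H. Now: state=H, head=1, tape[-2..2]=01010 (head:    ^)
Head positions at steps 0..3: starting at 0, distinct positions visited = {0, 1} -> 2 position(s)

Answer: 2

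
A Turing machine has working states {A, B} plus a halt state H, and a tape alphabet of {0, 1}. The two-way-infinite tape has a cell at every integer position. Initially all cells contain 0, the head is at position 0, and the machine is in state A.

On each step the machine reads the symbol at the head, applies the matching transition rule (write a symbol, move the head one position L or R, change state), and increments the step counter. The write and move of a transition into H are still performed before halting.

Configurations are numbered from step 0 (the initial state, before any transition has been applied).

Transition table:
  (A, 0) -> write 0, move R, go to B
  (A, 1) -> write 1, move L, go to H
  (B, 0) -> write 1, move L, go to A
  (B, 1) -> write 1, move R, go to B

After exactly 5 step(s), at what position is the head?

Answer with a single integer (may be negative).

Answer: 1

Derivation:
Step 1: in state A at pos 0, read 0 -> (A,0)->write 0,move R,goto B. Now: state=B, head=1, tape[-1..2]=0000 (head:   ^)
Step 2: in state B at pos 1, read 0 -> (B,0)->write 1,move L,goto A. Now: state=A, head=0, tape[-1..2]=0010 (head:  ^)
Step 3: in state A at pos 0, read 0 -> (A,0)->write 0,move R,goto B. Now: state=B, head=1, tape[-1..2]=0010 (head:   ^)
Step 4: in state B at pos 1, read 1 -> (B,1)->write 1,move R,goto B. Now: state=B, head=2, tape[-1..3]=00100 (head:    ^)
Step 5: in state B at pos 2, read 0 -> (B,0)->write 1,move L,goto A. Now: state=A, head=1, tape[-1..3]=00110 (head:   ^)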